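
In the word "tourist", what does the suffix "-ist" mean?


Suffix: -ist
As in: tourist -> tour + -ist
Meaning = one who practices


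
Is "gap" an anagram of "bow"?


Word 1: "bow" → sorted: bow
Word 2: "gap" → sorted: agp
Same letters? bow != agp
Anagram = No


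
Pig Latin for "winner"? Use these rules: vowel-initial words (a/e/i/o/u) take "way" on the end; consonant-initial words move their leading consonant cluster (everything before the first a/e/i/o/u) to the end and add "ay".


Word: "winner"
Starts with consonant(s) → move to end, add 'ay'
Consonant cluster: "w"
Pig Latin = "innerway"


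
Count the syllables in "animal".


Word: "animal"
Syllable breakdown: an / i / mal
Counting: 3 parts
= 3 syllables


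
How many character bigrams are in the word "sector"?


Word: "sector" (length 6)
Number of 2-grams = length - 2 + 1 = 6 - 2 + 1
= 5


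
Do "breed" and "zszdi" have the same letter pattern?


Pattern of "breed": [0, 1, 2, 2, 3]
Pattern of "zszdi": [0, 1, 0, 2, 3]
Patterns do not match
Same pattern = No


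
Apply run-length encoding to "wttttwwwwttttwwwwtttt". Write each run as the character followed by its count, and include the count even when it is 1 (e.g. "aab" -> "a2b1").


String: "wttttwwwwttttwwwwtttt"
Scanning for consecutive runs:
  'w' x 1
  't' x 4
  'w' x 4
  't' x 4
  'w' x 4
  't' x 4
RLE = "w1t4w4t4w4t4"


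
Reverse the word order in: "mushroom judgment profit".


Original: "mushroom judgment profit"
Words (1..n): mushroom | judgment | profit
Reversed (n..1): profit | judgment | mushroom
Result = "profit judgment mushroom"


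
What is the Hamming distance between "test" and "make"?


Comparing character by character (same length = 4):
  Pos 0: 't' vs 'm' !=
  Pos 1: 'e' vs 'a' !=
  Pos 2: 's' vs 'k' !=
  Pos 3: 't' vs 'e' !=
Hamming distance = 4


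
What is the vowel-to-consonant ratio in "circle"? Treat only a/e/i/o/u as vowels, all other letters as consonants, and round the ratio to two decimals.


Word: "circle"
Vowels (a,e,i,o,u): 2
Consonants: 4
Ratio = 2/4
= 0.50


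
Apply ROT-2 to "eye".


Word: "eye"
Shift: 2
Each letter → (letter + shift) mod 26:
  'e' (4) + 2 = 6 → 'g'
  'y' (24) + 2 = 0 → 'a'
  'e' (4) + 2 = 6 → 'g'
Result = "gag"


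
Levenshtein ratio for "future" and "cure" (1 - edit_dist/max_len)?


Word 1: "future" (length 6)
Word 2: "cure" (length 4)
One optimal edit sequence:
  1. delete 'f'  (+1)
  2. delete 'u'  (+1)
  3. substitute 't' -> 'c'  (+1)
  4. keep 'u'
  5. keep 'r'
  6. keep 'e'
Edit distance = 3
Max length = max(6, 4) = 6
Similarity = 1 - 3/6
= 0.5000


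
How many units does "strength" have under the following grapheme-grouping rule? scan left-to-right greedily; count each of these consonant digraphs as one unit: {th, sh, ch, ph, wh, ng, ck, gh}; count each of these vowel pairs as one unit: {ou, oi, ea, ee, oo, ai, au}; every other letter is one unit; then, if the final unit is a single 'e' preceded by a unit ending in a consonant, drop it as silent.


Word: "strength" (8 letters)
Left-to-right scan:
  1. 's' (letter)
  2. 't' (letter)
  3. 'r' (letter)
  4. 'e' (letter)
  5. 'ng' (digraph)
  6. 'th' (digraph)
Units from scan: 6
Sound units = 6 units


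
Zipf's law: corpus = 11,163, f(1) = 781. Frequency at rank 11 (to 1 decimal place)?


Zipf's law: f(r) = f(1) / r
f(1) = 781
f(11) = 781 / 11
= 71.0 occurrences


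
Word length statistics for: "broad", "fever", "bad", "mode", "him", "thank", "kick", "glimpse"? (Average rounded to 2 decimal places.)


Lengths: "broad"=5, "fever"=5, "bad"=3, "mode"=4, "him"=3, "thank"=5, "kick"=4, "glimpse"=7
Sum = 36, Count = 8
Average = 36/8 = 4.50
= avg=4.50, min=3, max=7


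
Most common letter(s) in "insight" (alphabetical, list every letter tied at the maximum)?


Word: "insight"
Letter counts:
  'g': 1
  'h': 1
  'i': 2
  'n': 1
  's': 1
  't': 1
Maximum count = 2
Most frequent = 'i' (2 times each)


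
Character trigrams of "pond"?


Word: "pond" (length 4)
Number of trigrams = 4 - 3 + 1 = 2
  Position 0: "pon"
  Position 1: "ond"
Trigrams = "pon", "ond"


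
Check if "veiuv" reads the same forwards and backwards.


Word: "veiuv"
Reversed: "vuiev"
Forward == Backward? veiuv != vuiev
Palindrome = No


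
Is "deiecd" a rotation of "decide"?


Word: "decide", Candidate: "deiecd"
Method: check if candidate is substring of word+word
"decidedecide" contains "deiecd"? No
Is rotation = No


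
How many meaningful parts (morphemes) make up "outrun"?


Word: "outrun"
Morphemes: out- / run
Each morpheme carries meaning
= 2 morphemes


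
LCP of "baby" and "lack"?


Word 1: "baby"
Word 2: "lack"
Comparing from start:
  Pos 0: 'b' != 'l' (stop)
LCP = "" (length 0)


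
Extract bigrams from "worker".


Word: "worker" (length 6)
Number of bigrams = 6 - 2 + 1 = 5
  Position 0: "wo"
  Position 1: "or"
  Position 2: "rk"
  Position 3: "ke"
  Position 4: "er"
Bigrams = "wo", "or", "rk", "ke", "er"


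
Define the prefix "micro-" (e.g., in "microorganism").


Prefix: micro-
Example: microorganism = micro- + organism
Meaning = small


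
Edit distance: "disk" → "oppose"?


Word 1: "disk" (length 4)
Word 2: "oppose" (length 6)
One optimal edit sequence (insert/delete/substitute each cost 1):
  1. insert 'o'  (+1)
  2. insert 'p'  (+1)
  3. substitute 'd' -> 'p'  (+1)
  4. substitute 'i' -> 'o'  (+1)
  5. keep 's'
  6. substitute 'k' -> 'e'  (+1)
Total edit operations: 5
Edit distance = 5


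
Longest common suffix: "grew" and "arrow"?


Word 1: "grew"
Word 2: "arrow"
Comparing from end:
  Pos -1: 'w' == 'w'
  Pos -2: 'e' != 'o' (stop)
LCS = "w" (length 1)


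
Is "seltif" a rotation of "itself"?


Word: "itself", Candidate: "seltif"
Method: check if candidate is substring of word+word
"itselfitself" contains "seltif"? No
Is rotation = No


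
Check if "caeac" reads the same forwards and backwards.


Word: "caeac"
Reversed: "caeac"
Forward == Backward? caeac == caeac
Palindrome = Yes


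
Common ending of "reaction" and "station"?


Word 1: "reaction"
Word 2: "station"
Comparing from end:
  Pos -1: 'n' == 'n'
  Pos -2: 'o' == 'o'
  Pos -3: 'i' == 'i'
  Pos -4: 't' == 't'
  Pos -5: 'c' != 'a' (stop)
LCS = "tion" (length 4)


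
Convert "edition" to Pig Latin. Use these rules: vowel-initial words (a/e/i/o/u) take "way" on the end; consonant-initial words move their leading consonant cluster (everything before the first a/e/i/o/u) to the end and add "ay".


Word: "edition"
Starts with vowel → add 'way'
Pig Latin = "editionway"


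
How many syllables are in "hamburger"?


Word: "hamburger"
Syllable breakdown: ham / bur / ger
Counting: 3 parts
= 3 syllables


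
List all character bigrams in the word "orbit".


Word: "orbit" (length 5)
Number of bigrams = 5 - 2 + 1 = 4
  Position 0: "or"
  Position 1: "rb"
  Position 2: "bi"
  Position 3: "it"
Bigrams = "or", "rb", "bi", "it"


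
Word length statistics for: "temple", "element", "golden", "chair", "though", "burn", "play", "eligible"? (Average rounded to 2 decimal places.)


Lengths: "temple"=6, "element"=7, "golden"=6, "chair"=5, "though"=6, "burn"=4, "play"=4, "eligible"=8
Sum = 46, Count = 8
Average = 46/8 = 5.75
= avg=5.75, min=4, max=8


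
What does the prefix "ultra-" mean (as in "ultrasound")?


Prefix: ultra-
As in: ultrasound -> ultra- + sound
Meaning = beyond


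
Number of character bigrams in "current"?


Word: "current" (length 7)
Number of 2-grams = length - 2 + 1 = 7 - 2 + 1
= 6


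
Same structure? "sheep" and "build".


Pattern of "sheep": [0, 1, 2, 2, 3]
Pattern of "build": [0, 1, 2, 3, 4]
Patterns do not match
Same pattern = No


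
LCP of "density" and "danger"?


Word 1: "density"
Word 2: "danger"
Comparing from start:
  Pos 0: 'd' == 'd'
  Pos 1: 'e' != 'a' (stop)
LCP = "d" (length 1)


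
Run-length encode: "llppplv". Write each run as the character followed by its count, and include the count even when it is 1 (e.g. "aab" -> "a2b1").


String: "llppplv"
Scanning for consecutive runs:
  'l' x 2
  'p' x 3
  'l' x 1
  'v' x 1
RLE = "l2p3l1v1"


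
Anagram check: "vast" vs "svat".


Word 1: "vast" → sorted: astv
Word 2: "svat" → sorted: astv
Same letters? astv == astv
Anagram = Yes


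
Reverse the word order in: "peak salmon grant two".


Original: "peak salmon grant two"
Words (1..n): peak | salmon | grant | two
Reversed (n..1): two | grant | salmon | peak
Result = "two grant salmon peak"


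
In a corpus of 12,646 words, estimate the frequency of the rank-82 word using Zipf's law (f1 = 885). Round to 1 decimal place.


Zipf's law: f(r) = f(1) / r
f(1) = 885
f(82) = 885 / 82
= 10.8 occurrences


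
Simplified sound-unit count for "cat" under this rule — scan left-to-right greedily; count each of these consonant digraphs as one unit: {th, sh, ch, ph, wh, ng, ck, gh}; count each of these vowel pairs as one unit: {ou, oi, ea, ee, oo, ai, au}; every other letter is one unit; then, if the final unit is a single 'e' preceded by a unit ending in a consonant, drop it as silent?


Word: "cat" (3 letters)
Left-to-right scan:
  [1] 'c' (letter)
  [2] 'a' (letter)
  [3] 't' (letter)
Units from scan: 3
Sound units = 3 units


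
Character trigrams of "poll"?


Word: "poll" (length 4)
Number of trigrams = 4 - 3 + 1 = 2
  Position 0: "pol"
  Position 1: "oll"
Trigrams = "pol", "oll"


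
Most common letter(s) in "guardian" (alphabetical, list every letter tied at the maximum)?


Word: "guardian"
Letter counts:
  'a': 2
  'd': 1
  'g': 1
  'i': 1
  'n': 1
  'r': 1
  'u': 1
Maximum count = 2
Most frequent = 'a' (2 times each)


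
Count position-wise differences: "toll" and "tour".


Comparing character by character (same length = 4):
  Pos 0: 't' vs 't' =
  Pos 1: 'o' vs 'o' =
  Pos 2: 'l' vs 'u' !=
  Pos 3: 'l' vs 'r' !=
Hamming distance = 2


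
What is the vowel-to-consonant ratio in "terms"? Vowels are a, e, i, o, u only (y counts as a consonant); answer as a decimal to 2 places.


Word: "terms"
Vowels (a,e,i,o,u): 1
Consonants: 4
Ratio = 1/4
= 0.25


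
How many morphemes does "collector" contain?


Word: "collector"
Morphemes: collect / -or
Each morpheme carries meaning
= 2 morphemes


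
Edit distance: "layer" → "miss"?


Word 1: "layer" (length 5)
Word 2: "miss" (length 4)
One optimal edit sequence (insert/delete/substitute each cost 1):
  1. delete 'l'  (+1)
  2. substitute 'a' -> 'm'  (+1)
  3. substitute 'y' -> 'i'  (+1)
  4. substitute 'e' -> 's'  (+1)
  5. substitute 'r' -> 's'  (+1)
Total edit operations: 5
Edit distance = 5


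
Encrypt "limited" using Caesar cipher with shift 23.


Word: "limited"
Shift: 23
Each letter → (letter + shift) mod 26:
  'l' (11) + 23 = 8 → 'i'
  'i' (8) + 23 = 5 → 'f'
  'm' (12) + 23 = 9 → 'j'
  'i' (8) + 23 = 5 → 'f'
  't' (19) + 23 = 16 → 'q'
  'e' (4) + 23 = 1 → 'b'
  'd' (3) + 23 = 0 → 'a'
Result = "ifjfqba"


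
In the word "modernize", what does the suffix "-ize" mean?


Suffix: -ize
Example: modernize (modern + -ize)
Meaning = to make


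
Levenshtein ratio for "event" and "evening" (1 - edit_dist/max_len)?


Word 1: "event" (length 5)
Word 2: "evening" (length 7)
One optimal edit sequence:
  1. keep 'e'
  2. keep 'v'
  3. keep 'e'
  4. insert 'n'  (+1)
  5. insert 'i'  (+1)
  6. keep 'n'
  7. substitute 't' -> 'g'  (+1)
Edit distance = 3
Max length = max(5, 7) = 7
Similarity = 1 - 3/7
= 0.5714


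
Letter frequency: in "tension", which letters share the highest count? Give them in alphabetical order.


Word: "tension"
Letter counts:
  'e': 1
  'i': 1
  'n': 2
  'o': 1
  's': 1
  't': 1
Maximum count = 2
Most frequent = 'n' (2 times each)


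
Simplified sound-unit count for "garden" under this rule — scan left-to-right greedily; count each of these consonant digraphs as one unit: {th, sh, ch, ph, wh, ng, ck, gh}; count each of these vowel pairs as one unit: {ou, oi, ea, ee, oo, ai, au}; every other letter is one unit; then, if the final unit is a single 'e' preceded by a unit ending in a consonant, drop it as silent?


Word: "garden" (6 letters)
Left-to-right scan:
  [1] 'g' (letter)
  [2] 'a' (letter)
  [3] 'r' (letter)
  [4] 'd' (letter)
  [5] 'e' (letter)
  [6] 'n' (letter)
Units from scan: 6
Sound units = 6 units


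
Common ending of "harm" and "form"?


Word 1: "harm"
Word 2: "form"
Comparing from end:
  Pos -1: 'm' == 'm'
  Pos -2: 'r' == 'r'
  Pos -3: 'a' != 'o' (stop)
LCS = "rm" (length 2)


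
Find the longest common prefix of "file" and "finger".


Word 1: "file"
Word 2: "finger"
Comparing from start:
  Pos 0: 'f' == 'f'
  Pos 1: 'i' == 'i'
  Pos 2: 'l' != 'n' (stop)
LCP = "fi" (length 2)


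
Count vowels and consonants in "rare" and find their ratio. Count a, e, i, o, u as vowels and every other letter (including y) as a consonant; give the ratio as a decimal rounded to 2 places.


Word: "rare"
Vowels (a,e,i,o,u): 2
Consonants: 2
Ratio = 2/2
= 1.00


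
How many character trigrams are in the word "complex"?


Word: "complex" (length 7)
Number of 3-grams = length - 3 + 1 = 7 - 3 + 1
= 5


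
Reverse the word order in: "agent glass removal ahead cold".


Original: "agent glass removal ahead cold"
Words (1..n): agent | glass | removal | ahead | cold
Reversed (n..1): cold | ahead | removal | glass | agent
Result = "cold ahead removal glass agent"


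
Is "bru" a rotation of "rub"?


Word: "rub", Candidate: "bru"
Method: check if candidate is substring of word+word
"rubrub" contains "bru"? Yes
Is rotation = Yes


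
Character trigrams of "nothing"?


Word: "nothing" (length 7)
Number of trigrams = 7 - 3 + 1 = 5
  Position 0: "not"
  Position 1: "oth"
  Position 2: "thi"
  Position 3: "hin"
  Position 4: "ing"
Trigrams = "not", "oth", "thi", "hin", "ing"


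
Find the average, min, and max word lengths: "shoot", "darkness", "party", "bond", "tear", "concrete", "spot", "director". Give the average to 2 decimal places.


Lengths: "shoot"=5, "darkness"=8, "party"=5, "bond"=4, "tear"=4, "concrete"=8, "spot"=4, "director"=8
Sum = 46, Count = 8
Average = 46/8 = 5.75
= avg=5.75, min=4, max=8


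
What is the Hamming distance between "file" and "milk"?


Comparing character by character (same length = 4):
  Pos 0: 'f' vs 'm' !=
  Pos 1: 'i' vs 'i' =
  Pos 2: 'l' vs 'l' =
  Pos 3: 'e' vs 'k' !=
Hamming distance = 2


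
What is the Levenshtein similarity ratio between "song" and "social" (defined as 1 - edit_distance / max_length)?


Word 1: "song" (length 4)
Word 2: "social" (length 6)
One optimal edit sequence:
  1. keep 's'
  2. keep 'o'
  3. insert 'c'  (+1)
  4. insert 'i'  (+1)
  5. substitute 'n' -> 'a'  (+1)
  6. substitute 'g' -> 'l'  (+1)
Edit distance = 4
Max length = max(4, 6) = 6
Similarity = 1 - 4/6
= 0.3333


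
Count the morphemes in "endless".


Word: "endless"
Morphemes: end | -less
Each morpheme carries meaning
= 2 morphemes


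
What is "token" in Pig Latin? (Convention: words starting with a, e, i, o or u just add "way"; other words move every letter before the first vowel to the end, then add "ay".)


Word: "token"
Starts with consonant(s) → move to end, add 'ay'
Consonant cluster: "t"
Pig Latin = "okentay"


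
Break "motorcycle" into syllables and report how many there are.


Word: "motorcycle"
Syllable breakdown: mo | tor | cy | cle
Counting: 4 parts
= 4 syllables


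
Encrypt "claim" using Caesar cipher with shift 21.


Word: "claim"
Shift: 21
Each letter → (letter + shift) mod 26:
  'c' (2) + 21 = 23 → 'x'
  'l' (11) + 21 = 6 → 'g'
  'a' (0) + 21 = 21 → 'v'
  'i' (8) + 21 = 3 → 'd'
  'm' (12) + 21 = 7 → 'h'
Result = "xgvdh"


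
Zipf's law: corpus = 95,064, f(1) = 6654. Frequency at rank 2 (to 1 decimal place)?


Zipf's law: f(r) = f(1) / r
f(1) = 6654
f(2) = 6654 / 2
= 3327.0 occurrences


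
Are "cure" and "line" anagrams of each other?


Word 1: "cure" → sorted: ceru
Word 2: "line" → sorted: eiln
Same letters? ceru != eiln
Anagram = No


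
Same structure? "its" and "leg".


Pattern of "its": [0, 1, 2]
Pattern of "leg": [0, 1, 2]
Patterns match
Same pattern = Yes


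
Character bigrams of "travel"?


Word: "travel" (length 6)
Number of bigrams = 6 - 2 + 1 = 5
  Position 0: "tr"
  Position 1: "ra"
  Position 2: "av"
  Position 3: "ve"
  Position 4: "el"
Bigrams = "tr", "ra", "av", "ve", "el"


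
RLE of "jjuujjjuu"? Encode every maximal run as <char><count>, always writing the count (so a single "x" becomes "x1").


String: "jjuujjjuu"
Scanning for consecutive runs:
  'j' x 2
  'u' x 2
  'j' x 3
  'u' x 2
RLE = "j2u2j3u2"


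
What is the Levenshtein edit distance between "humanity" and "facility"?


Word 1: "humanity" (length 8)
Word 2: "facility" (length 8)
One optimal edit sequence (insert/delete/substitute each cost 1):
  1. substitute 'h' -> 'f'  (+1)
  2. substitute 'u' -> 'a'  (+1)
  3. substitute 'm' -> 'c'  (+1)
  4. substitute 'a' -> 'i'  (+1)
  5. substitute 'n' -> 'l'  (+1)
  6. keep 'i'
  7. keep 't'
  8. keep 'y'
Total edit operations: 5
Edit distance = 5


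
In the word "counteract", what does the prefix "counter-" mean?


Prefix: counter-
Example: counteract = counter- + act
Meaning = against / opposite


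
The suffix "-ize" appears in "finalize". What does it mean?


Suffix: -ize
As in: finalize -> final + -ize
Meaning = to make


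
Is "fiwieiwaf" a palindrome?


Word: "fiwieiwaf"
Reversed: "fawieiwif"
Forward == Backward? fiwieiwaf != fawieiwif
Palindrome = No


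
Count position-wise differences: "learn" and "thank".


Comparing character by character (same length = 5):
  Pos 0: 'l' vs 't' !=
  Pos 1: 'e' vs 'h' !=
  Pos 2: 'a' vs 'a' =
  Pos 3: 'r' vs 'n' !=
  Pos 4: 'n' vs 'k' !=
Hamming distance = 4


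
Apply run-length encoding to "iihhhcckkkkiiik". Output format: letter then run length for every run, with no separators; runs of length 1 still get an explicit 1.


String: "iihhhcckkkkiiik"
Scanning for consecutive runs:
  'i' x 2
  'h' x 3
  'c' x 2
  'k' x 4
  'i' x 3
  'k' x 1
RLE = "i2h3c2k4i3k1"


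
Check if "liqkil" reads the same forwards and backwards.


Word: "liqkil"
Reversed: "likqil"
Forward == Backward? liqkil != likqil
Palindrome = No


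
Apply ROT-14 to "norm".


Word: "norm"
Shift: 14
Each letter → (letter + shift) mod 26:
  'n' (13) + 14 = 1 → 'b'
  'o' (14) + 14 = 2 → 'c'
  'r' (17) + 14 = 5 → 'f'
  'm' (12) + 14 = 0 → 'a'
Result = "bcfa"


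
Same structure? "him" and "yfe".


Pattern of "him": [0, 1, 2]
Pattern of "yfe": [0, 1, 2]
Patterns match
Same pattern = Yes


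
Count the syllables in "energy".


Word: "energy"
Syllable breakdown: en | er | gy
Counting: 3 parts
= 3 syllables


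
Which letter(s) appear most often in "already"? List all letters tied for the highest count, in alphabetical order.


Word: "already"
Letter counts:
  'a': 2
  'd': 1
  'e': 1
  'l': 1
  'r': 1
  'y': 1
Maximum count = 2
Most frequent = 'a' (2 times each)


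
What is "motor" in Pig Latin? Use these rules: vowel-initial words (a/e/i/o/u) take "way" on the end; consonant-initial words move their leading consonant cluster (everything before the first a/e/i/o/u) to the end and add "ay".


Word: "motor"
Starts with consonant(s) → move to end, add 'ay'
Consonant cluster: "m"
Pig Latin = "otormay"


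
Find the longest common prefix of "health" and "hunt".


Word 1: "health"
Word 2: "hunt"
Comparing from start:
  Pos 0: 'h' == 'h'
  Pos 1: 'e' != 'u' (stop)
LCP = "h" (length 1)


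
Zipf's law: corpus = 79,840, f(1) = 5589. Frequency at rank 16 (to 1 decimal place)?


Zipf's law: f(r) = f(1) / r
f(1) = 5589
f(16) = 5589 / 16
= 349.3 occurrences


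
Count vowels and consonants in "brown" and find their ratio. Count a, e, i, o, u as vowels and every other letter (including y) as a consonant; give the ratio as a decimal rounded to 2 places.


Word: "brown"
Vowels (a,e,i,o,u): 1
Consonants: 4
Ratio = 1/4
= 0.25


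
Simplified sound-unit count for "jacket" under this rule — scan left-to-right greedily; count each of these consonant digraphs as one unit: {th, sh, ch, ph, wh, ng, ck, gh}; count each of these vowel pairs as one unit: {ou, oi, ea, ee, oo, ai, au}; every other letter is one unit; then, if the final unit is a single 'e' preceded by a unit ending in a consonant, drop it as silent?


Word: "jacket" (6 letters)
Left-to-right scan:
  1. 'j' (letter)
  2. 'a' (letter)
  3. 'ck' (digraph)
  4. 'e' (letter)
  5. 't' (letter)
Units from scan: 5
Sound units = 5 units


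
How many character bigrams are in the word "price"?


Word: "price" (length 5)
Number of 2-grams = length - 2 + 1 = 5 - 2 + 1
= 4


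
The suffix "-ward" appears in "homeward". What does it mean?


Suffix: -ward
As in: homeward -> home + -ward
Meaning = in the direction of


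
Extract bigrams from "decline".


Word: "decline" (length 7)
Number of bigrams = 7 - 2 + 1 = 6
  Position 0: "de"
  Position 1: "ec"
  Position 2: "cl"
  Position 3: "li"
  Position 4: "in"
  Position 5: "ne"
Bigrams = "de", "ec", "cl", "li", "in", "ne"


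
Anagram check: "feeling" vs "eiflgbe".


Word 1: "feeling" → sorted: eefgiln
Word 2: "eiflgbe" → sorted: beefgil
Same letters? eefgiln != beefgil
Anagram = No


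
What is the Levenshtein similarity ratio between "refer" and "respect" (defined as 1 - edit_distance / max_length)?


Word 1: "refer" (length 5)
Word 2: "respect" (length 7)
One optimal edit sequence:
  1. keep 'r'
  2. keep 'e'
  3. insert 's'  (+1)
  4. substitute 'f' -> 'p'  (+1)
  5. keep 'e'
  6. insert 'c'  (+1)
  7. substitute 'r' -> 't'  (+1)
Edit distance = 4
Max length = max(5, 7) = 7
Similarity = 1 - 4/7
= 0.4286


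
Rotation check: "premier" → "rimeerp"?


Word: "premier", Candidate: "rimeerp"
Method: check if candidate is substring of word+word
"premierpremier" contains "rimeerp"? No
Is rotation = No


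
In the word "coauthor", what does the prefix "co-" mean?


Prefix: co-
As in: coauthor -> co- + author
Meaning = together


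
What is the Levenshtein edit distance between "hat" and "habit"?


Word 1: "hat" (length 3)
Word 2: "habit" (length 5)
One optimal edit sequence (insert/delete/substitute each cost 1):
  1. keep 'h'
  2. keep 'a'
  3. insert 'b'  (+1)
  4. insert 'i'  (+1)
  5. keep 't'
Total edit operations: 2
Edit distance = 2


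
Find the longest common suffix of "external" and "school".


Word 1: "external"
Word 2: "school"
Comparing from end:
  Pos -1: 'l' == 'l'
  Pos -2: 'a' != 'o' (stop)
LCS = "l" (length 1)


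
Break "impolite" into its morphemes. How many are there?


Word: "impolite"
Morphemes: im- / polite
Each morpheme carries meaning
= 2 morphemes


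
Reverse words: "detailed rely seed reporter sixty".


Original: "detailed rely seed reporter sixty"
Words (1..n): detailed | rely | seed | reporter | sixty
Reversed (n..1): sixty | reporter | seed | rely | detailed
Result = "sixty reporter seed rely detailed"


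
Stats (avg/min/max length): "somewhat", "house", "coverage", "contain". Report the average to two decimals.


Lengths: "somewhat"=8, "house"=5, "coverage"=8, "contain"=7
Sum = 28, Count = 4
Average = 28/4 = 7.00
= avg=7.00, min=5, max=8


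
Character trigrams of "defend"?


Word: "defend" (length 6)
Number of trigrams = 6 - 3 + 1 = 4
  Position 0: "def"
  Position 1: "efe"
  Position 2: "fen"
  Position 3: "end"
Trigrams = "def", "efe", "fen", "end"


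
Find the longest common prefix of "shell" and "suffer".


Word 1: "shell"
Word 2: "suffer"
Comparing from start:
  Pos 0: 's' == 's'
  Pos 1: 'h' != 'u' (stop)
LCP = "s" (length 1)


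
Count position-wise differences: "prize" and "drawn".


Comparing character by character (same length = 5):
  Pos 0: 'p' vs 'd' !=
  Pos 1: 'r' vs 'r' =
  Pos 2: 'i' vs 'a' !=
  Pos 3: 'z' vs 'w' !=
  Pos 4: 'e' vs 'n' !=
Hamming distance = 4


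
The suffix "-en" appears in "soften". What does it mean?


Suffix: -en
Example: soften (soft + -en)
Meaning = to make / become


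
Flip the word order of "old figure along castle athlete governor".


Original: "old figure along castle athlete governor"
Words (1..n): old | figure | along | castle | athlete | governor
Reversed (n..1): governor | athlete | castle | along | figure | old
Result = "governor athlete castle along figure old"


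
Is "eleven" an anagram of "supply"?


Word 1: "supply" → sorted: lppsuy
Word 2: "eleven" → sorted: eeelnv
Same letters? lppsuy != eeelnv
Anagram = No


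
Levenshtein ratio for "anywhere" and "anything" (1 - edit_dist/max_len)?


Word 1: "anywhere" (length 8)
Word 2: "anything" (length 8)
One optimal edit sequence:
  1. keep 'a'
  2. keep 'n'
  3. keep 'y'
  4. substitute 'w' -> 't'  (+1)
  5. keep 'h'
  6. substitute 'e' -> 'i'  (+1)
  7. substitute 'r' -> 'n'  (+1)
  8. substitute 'e' -> 'g'  (+1)
Edit distance = 4
Max length = max(8, 8) = 8
Similarity = 1 - 4/8
= 0.5000


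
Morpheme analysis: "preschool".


Word: "preschool"
Morphemes: pre- + school
Each morpheme carries meaning
= 2 morphemes


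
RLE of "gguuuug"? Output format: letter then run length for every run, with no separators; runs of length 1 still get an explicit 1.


String: "gguuuug"
Scanning for consecutive runs:
  'g' x 2
  'u' x 4
  'g' x 1
RLE = "g2u4g1"


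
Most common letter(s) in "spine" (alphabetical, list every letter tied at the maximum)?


Word: "spine"
Letter counts:
  'e': 1
  'i': 1
  'n': 1
  'p': 1
  's': 1
Maximum count = 1
Most frequent = 'e', 'i', 'n', 'p', 's' (1 time each)


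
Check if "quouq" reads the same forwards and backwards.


Word: "quouq"
Reversed: "quouq"
Forward == Backward? quouq == quouq
Palindrome = Yes


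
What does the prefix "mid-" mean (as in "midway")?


Prefix: mid-
Example: midway = mid- + way
Meaning = middle


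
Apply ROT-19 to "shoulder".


Word: "shoulder"
Shift: 19
Each letter → (letter + shift) mod 26:
  's' (18) + 19 = 11 → 'l'
  'h' (7) + 19 = 0 → 'a'
  'o' (14) + 19 = 7 → 'h'
  'u' (20) + 19 = 13 → 'n'
  'l' (11) + 19 = 4 → 'e'
  'd' (3) + 19 = 22 → 'w'
  'e' (4) + 19 = 23 → 'x'
  'r' (17) + 19 = 10 → 'k'
Result = "lahnewxk"


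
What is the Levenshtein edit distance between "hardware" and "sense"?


Word 1: "hardware" (length 8)
Word 2: "sense" (length 5)
One optimal edit sequence (insert/delete/substitute each cost 1):
  1. delete 'h'  (+1)
  2. delete 'a'  (+1)
  3. delete 'r'  (+1)
  4. substitute 'd' -> 's'  (+1)
  5. substitute 'w' -> 'e'  (+1)
  6. substitute 'a' -> 'n'  (+1)
  7. substitute 'r' -> 's'  (+1)
  8. keep 'e'
Total edit operations: 7
Edit distance = 7


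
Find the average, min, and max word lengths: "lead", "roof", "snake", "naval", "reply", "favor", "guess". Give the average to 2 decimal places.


Lengths: "lead"=4, "roof"=4, "snake"=5, "naval"=5, "reply"=5, "favor"=5, "guess"=5
Sum = 33, Count = 7
Average = 33/7 = 4.71
= avg=4.71, min=4, max=5


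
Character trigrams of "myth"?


Word: "myth" (length 4)
Number of trigrams = 4 - 3 + 1 = 2
  Position 0: "myt"
  Position 1: "yth"
Trigrams = "myt", "yth"


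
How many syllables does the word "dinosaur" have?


Word: "dinosaur"
Syllable breakdown: di | no | saur
Counting: 3 parts
= 3 syllables


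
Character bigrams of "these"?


Word: "these" (length 5)
Number of bigrams = 5 - 2 + 1 = 4
  Position 0: "th"
  Position 1: "he"
  Position 2: "es"
  Position 3: "se"
Bigrams = "th", "he", "es", "se"


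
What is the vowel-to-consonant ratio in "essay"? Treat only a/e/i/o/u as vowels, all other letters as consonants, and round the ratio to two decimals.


Word: "essay"
Vowels (a,e,i,o,u): 2
Consonants: 3
Ratio = 2/3
= 0.67


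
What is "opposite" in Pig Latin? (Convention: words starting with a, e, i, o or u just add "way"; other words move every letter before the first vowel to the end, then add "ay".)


Word: "opposite"
Starts with vowel → add 'way'
Pig Latin = "oppositeway"


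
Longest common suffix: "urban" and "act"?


Word 1: "urban"
Word 2: "act"
Comparing from end:
  Pos -1: 'n' != 't' (stop)
LCS = "" (length 0)


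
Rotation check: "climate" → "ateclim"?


Word: "climate", Candidate: "ateclim"
Method: check if candidate is substring of word+word
"climateclimate" contains "ateclim"? Yes
Is rotation = Yes


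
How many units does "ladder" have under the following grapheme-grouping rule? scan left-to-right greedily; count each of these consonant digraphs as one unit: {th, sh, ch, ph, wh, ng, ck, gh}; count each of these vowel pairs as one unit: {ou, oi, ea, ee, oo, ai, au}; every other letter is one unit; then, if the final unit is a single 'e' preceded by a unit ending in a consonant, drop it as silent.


Word: "ladder" (6 letters)
Left-to-right scan:
  1. 'l' (letter)
  2. 'a' (letter)
  3. 'd' (letter)
  4. 'd' (letter)
  5. 'e' (letter)
  6. 'r' (letter)
Units from scan: 6
Sound units = 6 units


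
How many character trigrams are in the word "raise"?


Word: "raise" (length 5)
Number of 3-grams = length - 3 + 1 = 5 - 3 + 1
= 3


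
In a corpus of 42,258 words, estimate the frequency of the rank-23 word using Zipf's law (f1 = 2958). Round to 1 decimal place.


Zipf's law: f(r) = f(1) / r
f(1) = 2958
f(23) = 2958 / 23
= 128.6 occurrences


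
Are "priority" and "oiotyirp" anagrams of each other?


Word 1: "priority" → sorted: iioprrty
Word 2: "oiotyirp" → sorted: iiooprty
Same letters? iioprrty != iiooprty
Anagram = No


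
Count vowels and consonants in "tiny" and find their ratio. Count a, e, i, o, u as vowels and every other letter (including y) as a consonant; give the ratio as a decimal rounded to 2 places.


Word: "tiny"
Vowels (a,e,i,o,u): 1
Consonants: 3
Ratio = 1/3
= 0.33


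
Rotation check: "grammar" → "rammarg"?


Word: "grammar", Candidate: "rammarg"
Method: check if candidate is substring of word+word
"grammargrammar" contains "rammarg"? Yes
Is rotation = Yes


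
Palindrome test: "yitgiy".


Word: "yitgiy"
Reversed: "yigtiy"
Forward == Backward? yitgiy != yigtiy
Palindrome = No


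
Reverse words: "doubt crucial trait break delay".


Original: "doubt crucial trait break delay"
Words (1..n): doubt | crucial | trait | break | delay
Reversed (n..1): delay | break | trait | crucial | doubt
Result = "delay break trait crucial doubt"


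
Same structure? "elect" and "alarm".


Pattern of "elect": [0, 1, 0, 2, 3]
Pattern of "alarm": [0, 1, 0, 2, 3]
Patterns match
Same pattern = Yes


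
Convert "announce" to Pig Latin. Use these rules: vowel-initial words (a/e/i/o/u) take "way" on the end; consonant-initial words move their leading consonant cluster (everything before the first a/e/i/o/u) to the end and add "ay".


Word: "announce"
Starts with vowel → add 'way'
Pig Latin = "announceway"


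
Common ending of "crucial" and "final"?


Word 1: "crucial"
Word 2: "final"
Comparing from end:
  Pos -1: 'l' == 'l'
  Pos -2: 'a' == 'a'
  Pos -3: 'i' != 'n' (stop)
LCS = "al" (length 2)


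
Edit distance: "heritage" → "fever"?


Word 1: "heritage" (length 8)
Word 2: "fever" (length 5)
One optimal edit sequence (insert/delete/substitute each cost 1):
  1. substitute 'h' -> 'f'  (+1)
  2. keep 'e'
  3. delete 'r'  (+1)
  4. delete 'i'  (+1)
  5. delete 't'  (+1)
  6. substitute 'a' -> 'v'  (+1)
  7. substitute 'g' -> 'e'  (+1)
  8. substitute 'e' -> 'r'  (+1)
Total edit operations: 7
Edit distance = 7


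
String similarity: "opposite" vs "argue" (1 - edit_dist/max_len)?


Word 1: "opposite" (length 8)
Word 2: "argue" (length 5)
One optimal edit sequence:
  1. delete 'o'  (+1)
  2. delete 'p'  (+1)
  3. delete 'p'  (+1)
  4. substitute 'o' -> 'a'  (+1)
  5. substitute 's' -> 'r'  (+1)
  6. substitute 'i' -> 'g'  (+1)
  7. substitute 't' -> 'u'  (+1)
  8. keep 'e'
Edit distance = 7
Max length = max(8, 5) = 8
Similarity = 1 - 7/8
= 0.1250


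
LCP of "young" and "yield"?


Word 1: "young"
Word 2: "yield"
Comparing from start:
  Pos 0: 'y' == 'y'
  Pos 1: 'o' != 'i' (stop)
LCP = "y" (length 1)


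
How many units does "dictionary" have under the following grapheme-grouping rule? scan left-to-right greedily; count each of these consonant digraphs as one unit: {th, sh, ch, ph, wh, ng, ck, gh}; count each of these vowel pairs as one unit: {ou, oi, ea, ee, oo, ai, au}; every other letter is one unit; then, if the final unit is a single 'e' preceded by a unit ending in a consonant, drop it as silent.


Word: "dictionary" (10 letters)
Left-to-right scan:
  [1] 'd' (letter)
  [2] 'i' (letter)
  [3] 'c' (letter)
  [4] 't' (letter)
  [5] 'i' (letter)
  [6] 'o' (letter)
  [7] 'n' (letter)
  [8] 'a' (letter)
  [9] 'r' (letter)
  [10] 'y' (letter)
Units from scan: 10
Sound units = 10 units


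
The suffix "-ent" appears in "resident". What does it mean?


Suffix: -ent
As in: resident -> reside + -ent, with a spelling change
Meaning = one who / that which


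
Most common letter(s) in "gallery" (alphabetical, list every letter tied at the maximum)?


Word: "gallery"
Letter counts:
  'a': 1
  'e': 1
  'g': 1
  'l': 2
  'r': 1
  'y': 1
Maximum count = 2
Most frequent = 'l' (2 times each)


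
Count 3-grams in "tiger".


Word: "tiger" (length 5)
Number of 3-grams = length - 3 + 1 = 5 - 3 + 1
= 3


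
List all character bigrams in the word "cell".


Word: "cell" (length 4)
Number of bigrams = 4 - 2 + 1 = 3
  Position 0: "ce"
  Position 1: "el"
  Position 2: "ll"
Bigrams = "ce", "el", "ll"


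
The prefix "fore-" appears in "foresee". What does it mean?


Prefix: fore-
As in: foresee -> fore- + see
Meaning = before


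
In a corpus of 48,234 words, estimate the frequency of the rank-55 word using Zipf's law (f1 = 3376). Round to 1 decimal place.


Zipf's law: f(r) = f(1) / r
f(1) = 3376
f(55) = 3376 / 55
= 61.4 occurrences


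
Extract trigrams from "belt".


Word: "belt" (length 4)
Number of trigrams = 4 - 3 + 1 = 2
  Position 0: "bel"
  Position 1: "elt"
Trigrams = "bel", "elt"


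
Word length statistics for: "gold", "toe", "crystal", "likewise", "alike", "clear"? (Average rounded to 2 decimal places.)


Lengths: "gold"=4, "toe"=3, "crystal"=7, "likewise"=8, "alike"=5, "clear"=5
Sum = 32, Count = 6
Average = 32/6 = 5.33
= avg=5.33, min=3, max=8


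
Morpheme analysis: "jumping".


Word: "jumping"
Morphemes: jump | -ing
Each morpheme carries meaning
= 2 morphemes


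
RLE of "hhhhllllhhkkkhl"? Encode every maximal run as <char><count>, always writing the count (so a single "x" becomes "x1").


String: "hhhhllllhhkkkhl"
Scanning for consecutive runs:
  'h' x 4
  'l' x 4
  'h' x 2
  'k' x 3
  'h' x 1
  'l' x 1
RLE = "h4l4h2k3h1l1"


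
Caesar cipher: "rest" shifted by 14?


Word: "rest"
Shift: 14
Each letter → (letter + shift) mod 26:
  'r' (17) + 14 = 5 → 'f'
  'e' (4) + 14 = 18 → 's'
  's' (18) + 14 = 6 → 'g'
  't' (19) + 14 = 7 → 'h'
Result = "fsgh"


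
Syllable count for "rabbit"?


Word: "rabbit"
Syllable breakdown: rab-bit
Counting: 2 parts
= 2 syllables


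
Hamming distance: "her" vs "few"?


Comparing character by character (same length = 3):
  Pos 0: 'h' vs 'f' !=
  Pos 1: 'e' vs 'e' =
  Pos 2: 'r' vs 'w' !=
Hamming distance = 2


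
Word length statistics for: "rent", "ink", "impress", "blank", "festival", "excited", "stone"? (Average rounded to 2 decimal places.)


Lengths: "rent"=4, "ink"=3, "impress"=7, "blank"=5, "festival"=8, "excited"=7, "stone"=5
Sum = 39, Count = 7
Average = 39/7 = 5.57
= avg=5.57, min=3, max=8


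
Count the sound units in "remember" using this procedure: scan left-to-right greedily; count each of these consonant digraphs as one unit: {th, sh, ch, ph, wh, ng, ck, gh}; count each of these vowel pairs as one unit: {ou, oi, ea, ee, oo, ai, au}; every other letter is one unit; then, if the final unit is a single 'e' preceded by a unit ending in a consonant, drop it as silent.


Word: "remember" (8 letters)
Left-to-right scan:
  (1) 'r' (letter)
  (2) 'e' (letter)
  (3) 'm' (letter)
  (4) 'e' (letter)
  (5) 'm' (letter)
  (6) 'b' (letter)
  (7) 'e' (letter)
  (8) 'r' (letter)
Units from scan: 8
Sound units = 8 units


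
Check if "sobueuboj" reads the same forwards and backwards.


Word: "sobueuboj"
Reversed: "jobueubos"
Forward == Backward? sobueuboj != jobueubos
Palindrome = No


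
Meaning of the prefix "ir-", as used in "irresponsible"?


Prefix: ir-
Example: irresponsible = ir- + responsible
Meaning = not


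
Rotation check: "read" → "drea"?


Word: "read", Candidate: "drea"
Method: check if candidate is substring of word+word
"readread" contains "drea"? Yes
Is rotation = Yes


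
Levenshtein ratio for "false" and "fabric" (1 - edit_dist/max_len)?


Word 1: "false" (length 5)
Word 2: "fabric" (length 6)
One optimal edit sequence:
  1. keep 'f'
  2. keep 'a'
  3. insert 'b'  (+1)
  4. substitute 'l' -> 'r'  (+1)
  5. substitute 's' -> 'i'  (+1)
  6. substitute 'e' -> 'c'  (+1)
Edit distance = 4
Max length = max(5, 6) = 6
Similarity = 1 - 4/6
= 0.3333


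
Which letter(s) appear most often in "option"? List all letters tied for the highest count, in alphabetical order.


Word: "option"
Letter counts:
  'i': 1
  'n': 1
  'o': 2
  'p': 1
  't': 1
Maximum count = 2
Most frequent = 'o' (2 times each)


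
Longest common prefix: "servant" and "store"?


Word 1: "servant"
Word 2: "store"
Comparing from start:
  Pos 0: 's' == 's'
  Pos 1: 'e' != 't' (stop)
LCP = "s" (length 1)


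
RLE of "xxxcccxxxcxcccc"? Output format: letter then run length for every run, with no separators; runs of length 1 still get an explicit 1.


String: "xxxcccxxxcxcccc"
Scanning for consecutive runs:
  'x' x 3
  'c' x 3
  'x' x 3
  'c' x 1
  'x' x 1
  'c' x 4
RLE = "x3c3x3c1x1c4"


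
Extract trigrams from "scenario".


Word: "scenario" (length 8)
Number of trigrams = 8 - 3 + 1 = 6
  Position 0: "sce"
  Position 1: "cen"
  Position 2: "ena"
  Position 3: "nar"
  Position 4: "ari"
  Position 5: "rio"
Trigrams = "sce", "cen", "ena", "nar", "ari", "rio"


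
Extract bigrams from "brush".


Word: "brush" (length 5)
Number of bigrams = 5 - 2 + 1 = 4
  Position 0: "br"
  Position 1: "ru"
  Position 2: "us"
  Position 3: "sh"
Bigrams = "br", "ru", "us", "sh"


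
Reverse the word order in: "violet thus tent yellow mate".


Original: "violet thus tent yellow mate"
Words (1..n): violet | thus | tent | yellow | mate
Reversed (n..1): mate | yellow | tent | thus | violet
Result = "mate yellow tent thus violet"


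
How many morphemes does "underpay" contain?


Word: "underpay"
Morphemes: under- / pay
Each morpheme carries meaning
= 2 morphemes


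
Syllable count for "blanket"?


Word: "blanket"
Syllable breakdown: blan / ket
Counting: 2 parts
= 2 syllables


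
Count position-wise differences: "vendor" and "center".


Comparing character by character (same length = 6):
  Pos 0: 'v' vs 'c' !=
  Pos 1: 'e' vs 'e' =
  Pos 2: 'n' vs 'n' =
  Pos 3: 'd' vs 't' !=
  Pos 4: 'o' vs 'e' !=
  Pos 5: 'r' vs 'r' =
Hamming distance = 3


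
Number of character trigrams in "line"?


Word: "line" (length 4)
Number of 3-grams = length - 3 + 1 = 4 - 3 + 1
= 2


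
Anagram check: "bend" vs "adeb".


Word 1: "bend" → sorted: bden
Word 2: "adeb" → sorted: abde
Same letters? bden != abde
Anagram = No


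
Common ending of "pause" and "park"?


Word 1: "pause"
Word 2: "park"
Comparing from end:
  Pos -1: 'e' != 'k' (stop)
LCS = "" (length 0)


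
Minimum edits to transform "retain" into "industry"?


Word 1: "retain" (length 6)
Word 2: "industry" (length 8)
One optimal edit sequence (insert/delete/substitute each cost 1):
  1. insert 'i'  (+1)
  2. insert 'n'  (+1)
  3. substitute 'r' -> 'd'  (+1)
  4. substitute 'e' -> 'u'  (+1)
  5. substitute 't' -> 's'  (+1)
  6. substitute 'a' -> 't'  (+1)
  7. substitute 'i' -> 'r'  (+1)
  8. substitute 'n' -> 'y'  (+1)
Total edit operations: 8
Edit distance = 8
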